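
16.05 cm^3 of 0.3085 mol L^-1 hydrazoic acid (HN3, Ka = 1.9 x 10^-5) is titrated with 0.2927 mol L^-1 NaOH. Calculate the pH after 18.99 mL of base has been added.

n(acid) = 0.3085 x 0.01605 = 0.004951 mol; n(NaOH) added = 0.2927 x 0.01899 = 0.005558 mol.
Base is in excess by 0.005558 - 0.004951 = 0.0006069 mol in a total volume of 0.03504 L.
[OH^-] = 0.0006069/0.03504 = 0.01732 M, so pOH = 1.76 and pH = 14.00 - 1.76 = 12.24.

12.24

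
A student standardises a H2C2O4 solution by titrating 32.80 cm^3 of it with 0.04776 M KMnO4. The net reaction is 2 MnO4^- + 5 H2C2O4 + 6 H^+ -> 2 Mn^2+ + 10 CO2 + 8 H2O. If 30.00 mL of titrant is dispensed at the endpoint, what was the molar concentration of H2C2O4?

0.109 M

n(KMnO4) = 0.04776 x 0.03000 = 0.001433 mol.
From the balanced equation, 2 mol KMnO4 reacts with 5 mol H2C2O4, so n(H2C2O4) = 0.001433 x 5/2 = 0.003582 mol.
[H2C2O4] = 0.003582 / 0.03280 L = 0.109 M.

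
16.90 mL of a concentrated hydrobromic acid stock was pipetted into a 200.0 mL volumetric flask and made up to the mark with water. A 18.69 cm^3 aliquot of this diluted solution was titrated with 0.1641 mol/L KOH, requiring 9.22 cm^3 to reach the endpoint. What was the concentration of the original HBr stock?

0.958 M

n(KOH) = 0.1641 x 0.009220 = 0.001513 mol.
n(HBr) in the aliquot = 0.001513 mol.
[diluted HBr] = 0.001513 / 0.01869 = 0.08095 M.
Dilution factor = 200.0/16.90 = 11.83, so [stock] = 0.08095 x 11.83 = 0.958 M.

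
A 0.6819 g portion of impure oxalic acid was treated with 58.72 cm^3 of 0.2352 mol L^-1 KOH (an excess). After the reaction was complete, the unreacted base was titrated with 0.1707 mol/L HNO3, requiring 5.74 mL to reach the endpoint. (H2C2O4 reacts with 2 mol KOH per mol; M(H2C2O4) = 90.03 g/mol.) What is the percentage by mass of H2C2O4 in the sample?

Total n(KOH) added = 0.2352 x 0.05872 = 0.01381 mol.
n(HNO3) used = 0.1707 x 0.005740 = 0.0009798 mol, which equals the excess n(KOH).
So n(KOH) consumed by the sample = 0.01381 - 0.0009798 = 0.01283 mol.
n(H2C2O4) = 0.01283 / 2 = 0.006416 mol.
mass H2C2O4 = 0.006416 x 90.03 = 0.5776 g, so %H2C2O4 = 0.5776/0.6819 x 100 = 84.7%.

84.7%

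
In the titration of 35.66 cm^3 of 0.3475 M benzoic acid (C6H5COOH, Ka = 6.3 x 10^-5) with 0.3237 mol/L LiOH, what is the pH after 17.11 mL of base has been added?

4.11

Initial n(C6H5COOH) = 0.3475 x 0.03566 = 0.01239 mol.
n(LiOH) added = 0.3237 x 0.01711 = 0.005539 mol, converting that many moles of C6H5COOH to C6H5COO-.
Remaining n(C6H5COOH) = 0.006853 mol; n(C6H5COO-) = 0.005539 mol.
By Henderson-Hasselbalch, pH = pKa + log([A^-]/[HA]) = 4.20 + log(0.005539/0.006853) = 4.20 + (-0.09) = 4.11.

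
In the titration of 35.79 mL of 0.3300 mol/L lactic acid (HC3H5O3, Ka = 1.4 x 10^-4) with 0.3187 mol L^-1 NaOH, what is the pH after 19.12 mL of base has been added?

Initial n(HC3H5O3) = 0.3300 x 0.03579 = 0.01181 mol.
n(NaOH) added = 0.3187 x 0.01912 = 0.006094 mol, converting that many moles of HC3H5O3 to C3H5O3-.
Remaining n(HC3H5O3) = 0.005717 mol; n(C3H5O3-) = 0.006094 mol.
By Henderson-Hasselbalch, pH = pKa + log([A^-]/[HA]) = 3.85 + log(0.006094/0.005717) = 3.85 + (+0.03) = 3.88.

3.88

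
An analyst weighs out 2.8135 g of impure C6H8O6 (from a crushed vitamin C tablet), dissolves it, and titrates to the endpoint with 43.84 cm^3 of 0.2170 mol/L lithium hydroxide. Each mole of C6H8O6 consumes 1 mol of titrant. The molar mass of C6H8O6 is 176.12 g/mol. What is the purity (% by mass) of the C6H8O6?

n(LiOH) = 0.2170 x 0.04384 = 0.009513 mol.
n(C6H8O6) = 0.009513 / 1 = 0.009513 mol.
mass of C6H8O6 = 0.009513 x 176.12 = 1.675 g.
% purity = 1.675 / 2.8135 x 100 = 59.6%.

59.6%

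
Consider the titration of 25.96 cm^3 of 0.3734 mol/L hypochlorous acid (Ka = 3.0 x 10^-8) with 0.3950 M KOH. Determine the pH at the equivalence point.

n(HClO) = 0.3734 x 0.02596 = 0.009693 mol; V(KOH) at equivalence = 0.009693/0.3950 = 0.02454 L.
At equivalence all the acid is converted to ClO-; total volume = 0.02596 + 0.02454 = 0.05050 L, so [ClO-] = 0.009693/0.05050 = 0.1919 M.
Kb = Kw/Ka = 1.0e-14 / 3.0 x 10^-8 = 3.33e-7.
[OH^-] = sqrt(Kb x [ClO-]) = sqrt(3.33e-7 x 0.1919) = 0.000253 M.
pOH = 3.60, so pH = 14.00 - 3.60 = 10.40.

10.40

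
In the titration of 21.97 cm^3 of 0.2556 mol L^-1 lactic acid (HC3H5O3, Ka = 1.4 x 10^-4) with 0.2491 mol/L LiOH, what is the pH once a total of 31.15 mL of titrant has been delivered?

12.61

n(acid) = 0.2556 x 0.02197 = 0.005616 mol; n(LiOH) added = 0.2491 x 0.03115 = 0.007759 mol.
Base is in excess by 0.007759 - 0.005616 = 0.002144 mol in a total volume of 0.05312 L.
[OH^-] = 0.002144/0.05312 = 0.04036 M, so pOH = 1.39 and pH = 14.00 - 1.39 = 12.61.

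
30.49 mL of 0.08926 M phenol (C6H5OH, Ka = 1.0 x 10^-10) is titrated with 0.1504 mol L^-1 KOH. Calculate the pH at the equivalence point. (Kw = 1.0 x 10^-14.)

n(C6H5OH) = 0.08926 x 0.03049 = 0.002722 mol; V(KOH) at equivalence = 0.002722/0.1504 = 0.01810 L.
At equivalence all the acid is converted to C6H5O-; total volume = 0.03049 + 0.01810 = 0.04859 L, so [C6H5O-] = 0.002722/0.04859 = 0.05602 M.
Kb = Kw/Ka = 1.0e-14 / 1.0 x 10^-10 = 0.000100.
[OH^-] = sqrt(Kb x [C6H5O-]) = sqrt(0.000100 x 0.05602) = 0.00237 M.
pOH = 2.63, so pH = 14.00 - 2.63 = 11.37.

11.37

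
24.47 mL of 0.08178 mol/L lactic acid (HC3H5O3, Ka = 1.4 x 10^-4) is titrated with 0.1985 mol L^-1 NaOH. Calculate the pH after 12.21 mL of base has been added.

12.06

n(acid) = 0.08178 x 0.02447 = 0.002001 mol; n(NaOH) added = 0.1985 x 0.01221 = 0.002424 mol.
Base is in excess by 0.002424 - 0.002001 = 0.0004225 mol in a total volume of 0.03668 L.
[OH^-] = 0.0004225/0.03668 = 0.01152 M, so pOH = 1.94 and pH = 14.00 - 1.94 = 12.06.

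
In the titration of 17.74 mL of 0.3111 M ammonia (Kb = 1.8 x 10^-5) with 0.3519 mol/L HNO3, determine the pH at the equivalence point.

5.02

n(NH3) = 0.3111 x 0.01774 = 0.005519 mol; V(HNO3) at equivalence = 0.005519/0.3519 = 0.01568 L.
At equivalence the base is fully converted to NH4+; total volume = 0.03342 L, so [NH4+] = 0.005519/0.03342 = 0.1651 M.
Ka(NH4+) = Kw/Kb = 1.0e-14 / 1.8 x 10^-5 = 5.56e-10.
[H^+] = sqrt(Ka x [NH4+]) = sqrt(5.56e-10 x 0.1651) = 9.58e-6 M.
pH = -log(9.58e-6) = 5.02.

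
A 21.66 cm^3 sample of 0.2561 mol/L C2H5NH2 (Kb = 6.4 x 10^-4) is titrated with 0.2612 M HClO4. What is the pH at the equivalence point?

n(C2H5NH2) = 0.2561 x 0.02166 = 0.005547 mol; V(HClO4) at equivalence = 0.005547/0.2612 = 0.02124 L.
At equivalence the base is fully converted to C2H5NH3+; total volume = 0.04290 L, so [C2H5NH3+] = 0.005547/0.04290 = 0.1293 M.
Ka(C2H5NH3+) = Kw/Kb = 1.0e-14 / 6.4 x 10^-4 = 1.56e-11.
[H^+] = sqrt(Ka x [C2H5NH3+]) = sqrt(1.56e-11 x 0.1293) = 1.42e-6 M.
pH = -log(1.42e-6) = 5.85.

5.85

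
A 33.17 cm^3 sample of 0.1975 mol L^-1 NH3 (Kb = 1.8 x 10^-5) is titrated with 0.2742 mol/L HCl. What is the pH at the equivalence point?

n(NH3) = 0.1975 x 0.03317 = 0.006551 mol; V(HCl) at equivalence = 0.006551/0.2742 = 0.02389 L.
At equivalence the base is fully converted to NH4+; total volume = 0.05706 L, so [NH4+] = 0.006551/0.05706 = 0.1148 M.
Ka(NH4+) = Kw/Kb = 1.0e-14 / 1.8 x 10^-5 = 5.56e-10.
[H^+] = sqrt(Ka x [NH4+]) = sqrt(5.56e-10 x 0.1148) = 7.99e-6 M.
pH = -log(7.99e-6) = 5.10.

5.10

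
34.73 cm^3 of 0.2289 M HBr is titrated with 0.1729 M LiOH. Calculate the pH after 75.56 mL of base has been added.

n(acid) = 0.2289 x 0.03473 = 0.007950 mol; n(LiOH) added = 0.1729 x 0.07556 = 0.01306 mol.
Base is in excess by 0.01306 - 0.007950 = 0.005115 mol in a total volume of 0.1103 L.
[OH^-] = 0.005115/0.1103 = 0.04637 M, so pOH = 1.33 and pH = 14.00 - 1.33 = 12.67.

12.67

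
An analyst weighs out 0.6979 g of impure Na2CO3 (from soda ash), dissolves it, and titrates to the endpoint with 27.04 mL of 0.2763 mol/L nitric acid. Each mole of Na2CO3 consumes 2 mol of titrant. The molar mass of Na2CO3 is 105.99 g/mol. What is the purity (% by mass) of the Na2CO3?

n(HNO3) = 0.2763 x 0.02704 = 0.007471 mol.
n(Na2CO3) = 0.007471 / 2 = 0.003736 mol.
mass of Na2CO3 = 0.003736 x 105.99 = 0.3959 g.
% purity = 0.3959 / 0.6979 x 100 = 56.7%.

56.7%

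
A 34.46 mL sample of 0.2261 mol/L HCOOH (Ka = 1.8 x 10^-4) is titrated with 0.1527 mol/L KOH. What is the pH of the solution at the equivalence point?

n(HCOOH) = 0.2261 x 0.03446 = 0.007791 mol; V(KOH) at equivalence = 0.007791/0.1527 = 0.05102 L.
At equivalence all the acid is converted to HCOO-; total volume = 0.03446 + 0.05102 = 0.08548 L, so [HCOO-] = 0.007791/0.08548 = 0.09114 M.
Kb = Kw/Ka = 1.0e-14 / 1.8 x 10^-4 = 5.56e-11.
[OH^-] = sqrt(Kb x [HCOO-]) = sqrt(5.56e-11 x 0.09114) = 2.25e-6 M.
pOH = 5.65, so pH = 14.00 - 5.65 = 8.35.

8.35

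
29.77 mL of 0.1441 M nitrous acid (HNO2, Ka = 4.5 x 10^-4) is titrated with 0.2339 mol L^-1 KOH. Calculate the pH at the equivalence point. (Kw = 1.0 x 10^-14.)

n(HNO2) = 0.1441 x 0.02977 = 0.004290 mol; V(KOH) at equivalence = 0.004290/0.2339 = 0.01834 L.
At equivalence all the acid is converted to NO2-; total volume = 0.02977 + 0.01834 = 0.04811 L, so [NO2-] = 0.004290/0.04811 = 0.08917 M.
Kb = Kw/Ka = 1.0e-14 / 4.5 x 10^-4 = 2.22e-11.
[OH^-] = sqrt(Kb x [NO2-]) = sqrt(2.22e-11 x 0.08917) = 1.41e-6 M.
pOH = 5.85, so pH = 14.00 - 5.85 = 8.15.

8.15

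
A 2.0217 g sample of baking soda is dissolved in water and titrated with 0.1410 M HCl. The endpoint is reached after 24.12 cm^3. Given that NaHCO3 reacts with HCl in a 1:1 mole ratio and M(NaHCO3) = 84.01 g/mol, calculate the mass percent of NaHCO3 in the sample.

14.1%

n(HCl) = 0.1410 x 0.02412 = 0.003401 mol.
n(NaHCO3) = 0.003401 / 1 = 0.003401 mol.
mass of NaHCO3 = 0.003401 x 84.01 = 0.2857 g.
% purity = 0.2857 / 2.0217 x 100 = 14.1%.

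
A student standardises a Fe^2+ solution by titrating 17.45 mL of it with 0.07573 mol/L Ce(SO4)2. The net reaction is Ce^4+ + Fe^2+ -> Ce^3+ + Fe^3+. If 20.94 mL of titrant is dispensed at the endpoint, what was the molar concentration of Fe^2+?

n(Ce(SO4)2) = 0.07573 x 0.02094 = 0.001586 mol.
From the balanced equation, 1 mol Ce(SO4)2 reacts with 1 mol Fe^2+, so n(Fe^2+) = 0.001586 x 1/1 = 0.001586 mol.
[Fe^2+] = 0.001586 / 0.01745 L = 0.0909 M.

0.0909 M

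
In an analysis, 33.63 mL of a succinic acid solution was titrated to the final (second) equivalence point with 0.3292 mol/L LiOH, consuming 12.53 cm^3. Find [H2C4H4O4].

0.0613 M

n(LiOH) = 0.3292 x 0.01253 = 0.004125 mol.
At the final (second) equivalence point, 2 mol OH^- react per mol H2C4H4O4, so n(H2C4H4O4) = 0.004125 / 2 = 0.002062 mol.
[H2C4H4O4] = 0.002062 / 0.03363 L = 0.0613 M.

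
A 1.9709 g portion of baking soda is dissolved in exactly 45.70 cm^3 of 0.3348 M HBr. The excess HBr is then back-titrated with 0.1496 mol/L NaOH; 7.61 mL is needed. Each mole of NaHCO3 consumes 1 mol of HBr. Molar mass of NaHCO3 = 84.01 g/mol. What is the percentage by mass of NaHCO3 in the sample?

60.4%

Total n(HBr) added = 0.3348 x 0.04570 = 0.01530 mol.
n(NaOH) used = 0.1496 x 0.007610 = 0.001138 mol, which equals the excess n(HBr).
So n(HBr) consumed by the sample = 0.01530 - 0.001138 = 0.01416 mol.
n(NaHCO3) = 0.01416 / 1 = 0.01416 mol.
mass NaHCO3 = 0.01416 x 84.01 = 1.190 g, so %NaHCO3 = 1.190/1.9709 x 100 = 60.4%.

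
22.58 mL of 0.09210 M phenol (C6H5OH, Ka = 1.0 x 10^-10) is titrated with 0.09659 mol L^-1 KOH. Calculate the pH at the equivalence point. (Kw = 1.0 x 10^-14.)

n(C6H5OH) = 0.09210 x 0.02258 = 0.002080 mol; V(KOH) at equivalence = 0.002080/0.09659 = 0.02153 L.
At equivalence all the acid is converted to C6H5O-; total volume = 0.02258 + 0.02153 = 0.04411 L, so [C6H5O-] = 0.002080/0.04411 = 0.04715 M.
Kb = Kw/Ka = 1.0e-14 / 1.0 x 10^-10 = 0.000100.
[OH^-] = sqrt(Kb x [C6H5O-]) = sqrt(0.000100 x 0.04715) = 0.00217 M.
pOH = 2.66, so pH = 14.00 - 2.66 = 11.34.

11.34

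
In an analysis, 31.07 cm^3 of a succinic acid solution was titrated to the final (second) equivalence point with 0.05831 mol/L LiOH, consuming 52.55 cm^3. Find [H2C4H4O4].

0.0493 M

n(LiOH) = 0.05831 x 0.05255 = 0.003064 mol.
At the final (second) equivalence point, 2 mol OH^- react per mol H2C4H4O4, so n(H2C4H4O4) = 0.003064 / 2 = 0.001532 mol.
[H2C4H4O4] = 0.001532 / 0.03107 L = 0.0493 M.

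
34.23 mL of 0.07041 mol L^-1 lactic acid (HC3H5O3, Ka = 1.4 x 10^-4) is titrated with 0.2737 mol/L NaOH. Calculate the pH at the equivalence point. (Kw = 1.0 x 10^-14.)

8.30

n(HC3H5O3) = 0.07041 x 0.03423 = 0.002410 mol; V(NaOH) at equivalence = 0.002410/0.2737 = 0.008806 L.
At equivalence all the acid is converted to C3H5O3-; total volume = 0.03423 + 0.008806 = 0.04304 L, so [C3H5O3-] = 0.002410/0.04304 = 0.05600 M.
Kb = Kw/Ka = 1.0e-14 / 1.4 x 10^-4 = 7.14e-11.
[OH^-] = sqrt(Kb x [C3H5O3-]) = sqrt(7.14e-11 x 0.05600) = 2.00e-6 M.
pOH = 5.70, so pH = 14.00 - 5.70 = 8.30.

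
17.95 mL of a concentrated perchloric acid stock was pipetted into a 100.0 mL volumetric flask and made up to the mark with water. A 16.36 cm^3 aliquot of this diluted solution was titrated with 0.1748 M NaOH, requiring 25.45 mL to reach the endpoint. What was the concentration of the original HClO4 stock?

1.51 M

n(NaOH) = 0.1748 x 0.02545 = 0.004449 mol.
n(HClO4) in the aliquot = 0.004449 mol.
[diluted HClO4] = 0.004449 / 0.01636 = 0.2719 M.
Dilution factor = 100.0/17.95 = 5.571, so [stock] = 0.2719 x 5.571 = 1.51 M.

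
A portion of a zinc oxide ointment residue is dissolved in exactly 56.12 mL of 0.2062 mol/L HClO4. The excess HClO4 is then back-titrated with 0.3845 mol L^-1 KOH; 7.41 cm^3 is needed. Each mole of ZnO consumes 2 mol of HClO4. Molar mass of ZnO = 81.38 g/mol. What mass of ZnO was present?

0.355 g

Total n(HClO4) added = 0.2062 x 0.05612 = 0.01157 mol.
n(KOH) used = 0.3845 x 0.007410 = 0.002849 mol, which equals the excess n(HClO4).
So n(HClO4) consumed by the sample = 0.01157 - 0.002849 = 0.008723 mol.
n(ZnO) = 0.008723 / 2 = 0.004361 mol.
mass = 0.004361 mol x 81.38 g/mol = 0.355 g.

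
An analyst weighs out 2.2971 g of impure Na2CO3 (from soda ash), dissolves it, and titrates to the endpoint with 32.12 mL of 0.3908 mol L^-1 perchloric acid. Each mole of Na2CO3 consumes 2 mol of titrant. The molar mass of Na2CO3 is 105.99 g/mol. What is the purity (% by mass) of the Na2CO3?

29.0%

n(HClO4) = 0.3908 x 0.03212 = 0.01255 mol.
n(Na2CO3) = 0.01255 / 2 = 0.006276 mol.
mass of Na2CO3 = 0.006276 x 105.99 = 0.6652 g.
% purity = 0.6652 / 2.2971 x 100 = 29.0%.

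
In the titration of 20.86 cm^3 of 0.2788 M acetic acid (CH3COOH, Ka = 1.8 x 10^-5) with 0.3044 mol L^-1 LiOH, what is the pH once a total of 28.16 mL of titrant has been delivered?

12.75

n(acid) = 0.2788 x 0.02086 = 0.005816 mol; n(LiOH) added = 0.3044 x 0.02816 = 0.008572 mol.
Base is in excess by 0.008572 - 0.005816 = 0.002756 mol in a total volume of 0.04902 L.
[OH^-] = 0.002756/0.04902 = 0.05622 M, so pOH = 1.25 and pH = 14.00 - 1.25 = 12.75.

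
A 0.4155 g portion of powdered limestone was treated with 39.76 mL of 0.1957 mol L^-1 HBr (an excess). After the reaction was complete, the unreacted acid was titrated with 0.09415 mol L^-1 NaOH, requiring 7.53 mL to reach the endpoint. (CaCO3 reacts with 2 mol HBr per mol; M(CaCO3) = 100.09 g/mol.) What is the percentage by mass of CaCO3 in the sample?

Total n(HBr) added = 0.1957 x 0.03976 = 0.007781 mol.
n(NaOH) used = 0.09415 x 0.007530 = 0.0007089 mol, which equals the excess n(HBr).
So n(HBr) consumed by the sample = 0.007781 - 0.0007089 = 0.007072 mol.
n(CaCO3) = 0.007072 / 2 = 0.003536 mol.
mass CaCO3 = 0.003536 x 100.09 = 0.3539 g, so %CaCO3 = 0.3539/0.4155 x 100 = 85.2%.

85.2%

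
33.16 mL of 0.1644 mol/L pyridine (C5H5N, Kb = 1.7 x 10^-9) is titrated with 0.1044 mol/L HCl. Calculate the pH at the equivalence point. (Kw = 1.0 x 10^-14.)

3.21

n(C5H5N) = 0.1644 x 0.03316 = 0.005452 mol; V(HCl) at equivalence = 0.005452/0.1044 = 0.05222 L.
At equivalence the base is fully converted to C5H5NH+; total volume = 0.08538 L, so [C5H5NH+] = 0.005452/0.08538 = 0.06385 M.
Ka(C5H5NH+) = Kw/Kb = 1.0e-14 / 1.7 x 10^-9 = 5.88e-6.
[H^+] = sqrt(Ka x [C5H5NH+]) = sqrt(5.88e-6 x 0.06385) = 0.000613 M.
pH = -log(0.000613) = 3.21.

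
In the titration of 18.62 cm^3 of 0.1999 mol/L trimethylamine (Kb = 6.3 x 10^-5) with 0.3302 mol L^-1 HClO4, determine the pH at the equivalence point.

n((CH3)3N) = 0.1999 x 0.01862 = 0.003722 mol; V(HClO4) at equivalence = 0.003722/0.3302 = 0.01127 L.
At equivalence the base is fully converted to (CH3)3NH+; total volume = 0.02989 L, so [(CH3)3NH+] = 0.003722/0.02989 = 0.1245 M.
Ka((CH3)3NH+) = Kw/Kb = 1.0e-14 / 6.3 x 10^-5 = 1.59e-10.
[H^+] = sqrt(Ka x [(CH3)3NH+]) = sqrt(1.59e-10 x 0.1245) = 4.45e-6 M.
pH = -log(4.45e-6) = 5.35.

5.35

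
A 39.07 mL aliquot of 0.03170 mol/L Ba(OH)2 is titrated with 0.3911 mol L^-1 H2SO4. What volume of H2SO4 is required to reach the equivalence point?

n(Ba(OH)2) = 0.03170 mol/L x 0.03907 L = 0.001239 mol.
At equivalence n(H2SO4) = n(Ba(OH)2) = 0.001239 mol.
V(H2SO4) = 0.001239 / 0.3911 = 0.003167 L = 3.17 mL.

3.17 mL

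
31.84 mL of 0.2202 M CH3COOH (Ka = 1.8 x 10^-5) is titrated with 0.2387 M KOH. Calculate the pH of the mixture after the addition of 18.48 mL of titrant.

4.97

Initial n(CH3COOH) = 0.2202 x 0.03184 = 0.007011 mol.
n(KOH) added = 0.2387 x 0.01848 = 0.004411 mol, converting that many moles of CH3COOH to CH3COO-.
Remaining n(CH3COOH) = 0.002600 mol; n(CH3COO-) = 0.004411 mol.
By Henderson-Hasselbalch, pH = pKa + log([A^-]/[HA]) = 4.74 + log(0.004411/0.002600) = 4.74 + (+0.23) = 4.97.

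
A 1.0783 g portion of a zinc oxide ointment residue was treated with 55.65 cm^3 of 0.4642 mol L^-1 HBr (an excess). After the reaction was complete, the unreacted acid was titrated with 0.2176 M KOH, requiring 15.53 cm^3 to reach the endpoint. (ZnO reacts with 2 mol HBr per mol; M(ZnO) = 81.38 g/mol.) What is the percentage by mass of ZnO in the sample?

84.7%

Total n(HBr) added = 0.4642 x 0.05565 = 0.02583 mol.
n(KOH) used = 0.2176 x 0.01553 = 0.003379 mol, which equals the excess n(HBr).
So n(HBr) consumed by the sample = 0.02583 - 0.003379 = 0.02245 mol.
n(ZnO) = 0.02245 / 2 = 0.01123 mol.
mass ZnO = 0.01123 x 81.38 = 0.9136 g, so %ZnO = 0.9136/1.0783 x 100 = 84.7%.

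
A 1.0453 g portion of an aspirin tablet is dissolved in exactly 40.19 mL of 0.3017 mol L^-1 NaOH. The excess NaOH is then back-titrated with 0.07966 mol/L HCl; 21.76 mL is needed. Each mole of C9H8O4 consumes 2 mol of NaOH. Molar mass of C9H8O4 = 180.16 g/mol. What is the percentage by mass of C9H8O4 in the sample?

89.6%

Total n(NaOH) added = 0.3017 x 0.04019 = 0.01213 mol.
n(HCl) used = 0.07966 x 0.02176 = 0.001733 mol, which equals the excess n(NaOH).
So n(NaOH) consumed by the sample = 0.01213 - 0.001733 = 0.01039 mol.
n(C9H8O4) = 0.01039 / 2 = 0.005196 mol.
mass C9H8O4 = 0.005196 x 180.16 = 0.9361 g, so %C9H8O4 = 0.9361/1.0453 x 100 = 89.6%.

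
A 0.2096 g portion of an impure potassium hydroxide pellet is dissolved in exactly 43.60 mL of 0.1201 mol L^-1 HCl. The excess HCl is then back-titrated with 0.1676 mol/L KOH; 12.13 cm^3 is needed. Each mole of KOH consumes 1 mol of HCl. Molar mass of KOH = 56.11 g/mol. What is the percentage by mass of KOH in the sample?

85.8%

Total n(HCl) added = 0.1201 x 0.04360 = 0.005236 mol.
n(KOH) used = 0.1676 x 0.01213 = 0.002033 mol, which equals the excess n(HCl).
So n(HCl) consumed by the sample = 0.005236 - 0.002033 = 0.003203 mol.
n(KOH) = 0.003203 / 1 = 0.003203 mol.
mass KOH = 0.003203 x 56.11 = 0.1797 g, so %KOH = 0.1797/0.2096 x 100 = 85.8%.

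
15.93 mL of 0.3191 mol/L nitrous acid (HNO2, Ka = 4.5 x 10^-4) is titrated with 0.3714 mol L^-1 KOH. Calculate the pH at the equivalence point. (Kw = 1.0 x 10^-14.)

8.29

n(HNO2) = 0.3191 x 0.01593 = 0.005083 mol; V(KOH) at equivalence = 0.005083/0.3714 = 0.01369 L.
At equivalence all the acid is converted to NO2-; total volume = 0.01593 + 0.01369 = 0.02962 L, so [NO2-] = 0.005083/0.02962 = 0.1716 M.
Kb = Kw/Ka = 1.0e-14 / 4.5 x 10^-4 = 2.22e-11.
[OH^-] = sqrt(Kb x [NO2-]) = sqrt(2.22e-11 x 0.1716) = 1.95e-6 M.
pOH = 5.71, so pH = 14.00 - 5.71 = 8.29.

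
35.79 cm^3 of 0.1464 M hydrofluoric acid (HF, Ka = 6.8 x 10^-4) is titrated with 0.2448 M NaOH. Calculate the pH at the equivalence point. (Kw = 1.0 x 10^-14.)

n(HF) = 0.1464 x 0.03579 = 0.005240 mol; V(NaOH) at equivalence = 0.005240/0.2448 = 0.02140 L.
At equivalence all the acid is converted to F-; total volume = 0.03579 + 0.02140 = 0.05719 L, so [F-] = 0.005240/0.05719 = 0.09161 M.
Kb = Kw/Ka = 1.0e-14 / 6.8 x 10^-4 = 1.47e-11.
[OH^-] = sqrt(Kb x [F-]) = sqrt(1.47e-11 x 0.09161) = 1.16e-6 M.
pOH = 5.94, so pH = 14.00 - 5.94 = 8.06.

8.06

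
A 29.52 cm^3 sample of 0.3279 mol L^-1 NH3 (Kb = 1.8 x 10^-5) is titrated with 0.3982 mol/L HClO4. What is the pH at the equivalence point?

n(NH3) = 0.3279 x 0.02952 = 0.009680 mol; V(HClO4) at equivalence = 0.009680/0.3982 = 0.02431 L.
At equivalence the base is fully converted to NH4+; total volume = 0.05383 L, so [NH4+] = 0.009680/0.05383 = 0.1798 M.
Ka(NH4+) = Kw/Kb = 1.0e-14 / 1.8 x 10^-5 = 5.56e-10.
[H^+] = sqrt(Ka x [NH4+]) = sqrt(5.56e-10 x 0.1798) = 1.00e-5 M.
pH = -log(1.00e-5) = 5.00.

5.00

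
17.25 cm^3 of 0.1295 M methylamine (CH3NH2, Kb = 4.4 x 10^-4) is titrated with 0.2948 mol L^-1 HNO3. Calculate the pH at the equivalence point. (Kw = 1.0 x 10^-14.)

5.84

n(CH3NH2) = 0.1295 x 0.01725 = 0.002234 mol; V(HNO3) at equivalence = 0.002234/0.2948 = 0.007578 L.
At equivalence the base is fully converted to CH3NH3+; total volume = 0.02483 L, so [CH3NH3+] = 0.002234/0.02483 = 0.08998 M.
Ka(CH3NH3+) = Kw/Kb = 1.0e-14 / 4.4 x 10^-4 = 2.27e-11.
[H^+] = sqrt(Ka x [CH3NH3+]) = sqrt(2.27e-11 x 0.08998) = 1.43e-6 M.
pH = -log(1.43e-6) = 5.84.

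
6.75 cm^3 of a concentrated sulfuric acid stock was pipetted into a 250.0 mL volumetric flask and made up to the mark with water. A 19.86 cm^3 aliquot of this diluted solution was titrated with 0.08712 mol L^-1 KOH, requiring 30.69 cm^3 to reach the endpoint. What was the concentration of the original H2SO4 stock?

2.49 M

n(KOH) = 0.08712 x 0.03069 = 0.002674 mol.
n(H2SO4) in the aliquot = 0.002674 x 1/2 = 0.001337 mol.
[diluted H2SO4] = 0.001337 / 0.01986 = 0.06731 M.
Dilution factor = 250.0/6.750 = 37.04, so [stock] = 0.06731 x 37.04 = 2.49 M.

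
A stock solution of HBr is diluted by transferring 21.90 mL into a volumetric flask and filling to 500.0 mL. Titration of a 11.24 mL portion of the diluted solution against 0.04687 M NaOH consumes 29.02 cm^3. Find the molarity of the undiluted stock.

n(NaOH) = 0.04687 x 0.02902 = 0.001360 mol.
n(HBr) in the aliquot = 0.001360 mol.
[diluted HBr] = 0.001360 / 0.01124 = 0.1210 M.
Dilution factor = 500.0/21.90 = 22.83, so [stock] = 0.1210 x 22.83 = 2.76 M.

2.76 M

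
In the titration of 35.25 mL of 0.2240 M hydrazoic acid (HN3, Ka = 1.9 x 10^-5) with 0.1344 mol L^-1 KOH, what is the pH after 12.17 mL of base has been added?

Initial n(HN3) = 0.2240 x 0.03525 = 0.007896 mol.
n(KOH) added = 0.1344 x 0.01217 = 0.001636 mol, converting that many moles of HN3 to N3-.
Remaining n(HN3) = 0.006260 mol; n(N3-) = 0.001636 mol.
By Henderson-Hasselbalch, pH = pKa + log([A^-]/[HA]) = 4.72 + log(0.001636/0.006260) = 4.72 + (-0.58) = 4.14.

4.14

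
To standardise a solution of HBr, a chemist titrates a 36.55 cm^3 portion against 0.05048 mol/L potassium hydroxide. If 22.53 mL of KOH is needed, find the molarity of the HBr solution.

n(KOH) delivered = 0.05048 x 0.02253 = 0.001137 mol.
For a 1:1 reaction, n(HBr) = 0.001137 mol.
[HBr] = 0.001137 mol / 0.03655 L = 0.0311 M.

0.0311 M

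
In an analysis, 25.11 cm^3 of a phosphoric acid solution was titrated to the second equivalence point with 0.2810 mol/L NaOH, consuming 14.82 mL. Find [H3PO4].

n(NaOH) = 0.2810 x 0.01482 = 0.004164 mol.
At the second equivalence point, 2 mol OH^- react per mol H3PO4, so n(H3PO4) = 0.004164 / 2 = 0.002082 mol.
[H3PO4] = 0.002082 / 0.02511 L = 0.0829 M.

0.0829 M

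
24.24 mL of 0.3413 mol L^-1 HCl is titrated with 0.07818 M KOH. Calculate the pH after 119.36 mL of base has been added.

11.87

n(acid) = 0.3413 x 0.02424 = 0.008273 mol; n(KOH) added = 0.07818 x 0.1194 = 0.009332 mol.
Base is in excess by 0.009332 - 0.008273 = 0.001058 mol in a total volume of 0.1436 L.
[OH^-] = 0.001058/0.1436 = 0.007371 M, so pOH = 2.13 and pH = 14.00 - 2.13 = 11.87.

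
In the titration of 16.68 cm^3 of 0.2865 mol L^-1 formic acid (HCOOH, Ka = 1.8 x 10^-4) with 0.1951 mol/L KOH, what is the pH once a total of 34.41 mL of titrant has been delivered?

n(acid) = 0.2865 x 0.01668 = 0.004779 mol; n(KOH) added = 0.1951 x 0.03441 = 0.006713 mol.
Base is in excess by 0.006713 - 0.004779 = 0.001935 mol in a total volume of 0.05109 L.
[OH^-] = 0.001935/0.05109 = 0.03787 M, so pOH = 1.42 and pH = 14.00 - 1.42 = 12.58.

12.58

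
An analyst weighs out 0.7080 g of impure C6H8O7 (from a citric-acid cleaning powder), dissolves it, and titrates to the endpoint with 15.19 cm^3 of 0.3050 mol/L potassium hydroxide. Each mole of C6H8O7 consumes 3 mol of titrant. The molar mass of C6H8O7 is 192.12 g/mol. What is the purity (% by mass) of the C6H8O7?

n(KOH) = 0.3050 x 0.01519 = 0.004633 mol.
n(C6H8O7) = 0.004633 / 3 = 0.001544 mol.
mass of C6H8O7 = 0.001544 x 192.12 = 0.2967 g.
% purity = 0.2967 / 0.7080 x 100 = 41.9%.

41.9%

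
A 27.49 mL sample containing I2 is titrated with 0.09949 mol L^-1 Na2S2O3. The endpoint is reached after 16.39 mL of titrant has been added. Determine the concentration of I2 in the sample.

0.0297 M

n(Na2S2O3) = 0.09949 x 0.01639 = 0.001631 mol.
From the balanced equation, 2 mol Na2S2O3 reacts with 1 mol I2, so n(I2) = 0.001631 x 1/2 = 0.0008153 mol.
[I2] = 0.0008153 / 0.02749 L = 0.0297 M.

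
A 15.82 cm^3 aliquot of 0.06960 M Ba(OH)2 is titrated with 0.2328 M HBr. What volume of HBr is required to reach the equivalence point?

n(Ba(OH)2) = 0.06960 mol/L x 0.01582 L = 0.001101 mol.
The neutralisation is 1 Ba(OH)2 : 2 HBr, so n(HBr) = 0.001101 x 2/1 = 0.002202 mol.
V(HBr) = 0.002202 / 0.2328 = 0.009459 L = 9.46 mL.

9.46 mL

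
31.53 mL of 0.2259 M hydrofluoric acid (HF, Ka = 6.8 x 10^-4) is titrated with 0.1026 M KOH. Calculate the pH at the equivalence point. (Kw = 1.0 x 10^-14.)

n(HF) = 0.2259 x 0.03153 = 0.007123 mol; V(KOH) at equivalence = 0.007123/0.1026 = 0.06942 L.
At equivalence all the acid is converted to F-; total volume = 0.03153 + 0.06942 = 0.1010 L, so [F-] = 0.007123/0.1010 = 0.07056 M.
Kb = Kw/Ka = 1.0e-14 / 6.8 x 10^-4 = 1.47e-11.
[OH^-] = sqrt(Kb x [F-]) = sqrt(1.47e-11 x 0.07056) = 1.02e-6 M.
pOH = 5.99, so pH = 14.00 - 5.99 = 8.01.

8.01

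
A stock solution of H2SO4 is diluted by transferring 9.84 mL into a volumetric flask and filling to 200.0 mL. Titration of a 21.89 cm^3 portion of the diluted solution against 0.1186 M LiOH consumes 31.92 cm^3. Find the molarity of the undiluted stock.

1.76 M

n(LiOH) = 0.1186 x 0.03192 = 0.003786 mol.
n(H2SO4) in the aliquot = 0.003786 x 1/2 = 0.001893 mol.
[diluted H2SO4] = 0.001893 / 0.02189 = 0.08647 M.
Dilution factor = 200.0/9.840 = 20.33, so [stock] = 0.08647 x 20.33 = 1.76 M.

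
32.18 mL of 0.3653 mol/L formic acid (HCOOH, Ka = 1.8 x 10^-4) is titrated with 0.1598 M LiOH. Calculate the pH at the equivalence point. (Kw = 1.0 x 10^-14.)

n(HCOOH) = 0.3653 x 0.03218 = 0.01176 mol; V(LiOH) at equivalence = 0.01176/0.1598 = 0.07356 L.
At equivalence all the acid is converted to HCOO-; total volume = 0.03218 + 0.07356 = 0.1057 L, so [HCOO-] = 0.01176/0.1057 = 0.1112 M.
Kb = Kw/Ka = 1.0e-14 / 1.8 x 10^-4 = 5.56e-11.
[OH^-] = sqrt(Kb x [HCOO-]) = sqrt(5.56e-11 x 0.1112) = 2.49e-6 M.
pOH = 5.60, so pH = 14.00 - 5.60 = 8.40.

8.40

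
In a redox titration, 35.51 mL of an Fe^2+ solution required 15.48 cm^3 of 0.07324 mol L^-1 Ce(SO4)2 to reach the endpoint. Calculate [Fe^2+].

0.0319 M

n(Ce(SO4)2) = 0.07324 x 0.01548 = 0.001134 mol.
From the balanced equation, 1 mol Ce(SO4)2 reacts with 1 mol Fe^2+, so n(Fe^2+) = 0.001134 x 1/1 = 0.001134 mol.
[Fe^2+] = 0.001134 / 0.03551 L = 0.0319 M.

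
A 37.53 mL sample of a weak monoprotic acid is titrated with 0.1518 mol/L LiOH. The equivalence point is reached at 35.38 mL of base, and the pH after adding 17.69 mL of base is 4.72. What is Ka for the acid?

1.9 x 10^-5

17.69 mL is half of the equivalence volume, so this is the half-equivalence point where [HA] = [A^-].
At half-equivalence pH = pKa, so pKa = 4.72.
Ka = 10^(-4.72) = 1.9 x 10^-5.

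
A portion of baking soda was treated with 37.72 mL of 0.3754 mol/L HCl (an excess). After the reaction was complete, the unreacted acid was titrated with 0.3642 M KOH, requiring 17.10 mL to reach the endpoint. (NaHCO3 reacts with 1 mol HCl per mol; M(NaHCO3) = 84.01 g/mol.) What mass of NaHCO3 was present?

Total n(HCl) added = 0.3754 x 0.03772 = 0.01416 mol.
n(KOH) used = 0.3642 x 0.01710 = 0.006228 mol, which equals the excess n(HCl).
So n(HCl) consumed by the sample = 0.01416 - 0.006228 = 0.007932 mol.
n(NaHCO3) = 0.007932 / 1 = 0.007932 mol.
mass = 0.007932 mol x 84.01 g/mol = 0.666 g.

0.666 g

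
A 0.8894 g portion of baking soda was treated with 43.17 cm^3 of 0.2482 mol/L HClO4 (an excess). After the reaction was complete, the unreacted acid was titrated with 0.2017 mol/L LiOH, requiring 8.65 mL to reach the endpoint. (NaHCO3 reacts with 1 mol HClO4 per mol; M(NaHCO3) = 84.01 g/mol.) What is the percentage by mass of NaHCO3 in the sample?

Total n(HClO4) added = 0.2482 x 0.04317 = 0.01071 mol.
n(LiOH) used = 0.2017 x 0.008650 = 0.001745 mol, which equals the excess n(HClO4).
So n(HClO4) consumed by the sample = 0.01071 - 0.001745 = 0.008970 mol.
n(NaHCO3) = 0.008970 / 1 = 0.008970 mol.
mass NaHCO3 = 0.008970 x 84.01 = 0.7536 g, so %NaHCO3 = 0.7536/0.8894 x 100 = 84.7%.

84.7%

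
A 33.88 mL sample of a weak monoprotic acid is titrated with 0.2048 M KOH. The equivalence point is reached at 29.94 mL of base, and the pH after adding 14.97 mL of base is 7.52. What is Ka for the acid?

14.97 mL is half of the equivalence volume, so this is the half-equivalence point where [HA] = [A^-].
At half-equivalence pH = pKa, so pKa = 7.52.
Ka = 10^(-7.52) = 3.0 x 10^-8.

3.0 x 10^-8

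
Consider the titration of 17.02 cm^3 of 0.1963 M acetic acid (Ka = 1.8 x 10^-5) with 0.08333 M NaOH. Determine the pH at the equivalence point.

n(CH3COOH) = 0.1963 x 0.01702 = 0.003341 mol; V(NaOH) at equivalence = 0.003341/0.08333 = 0.04009 L.
At equivalence all the acid is converted to CH3COO-; total volume = 0.01702 + 0.04009 = 0.05711 L, so [CH3COO-] = 0.003341/0.05711 = 0.05850 M.
Kb = Kw/Ka = 1.0e-14 / 1.8 x 10^-5 = 5.56e-10.
[OH^-] = sqrt(Kb x [CH3COO-]) = sqrt(5.56e-10 x 0.05850) = 5.70e-6 M.
pOH = 5.24, so pH = 14.00 - 5.24 = 8.76.

8.76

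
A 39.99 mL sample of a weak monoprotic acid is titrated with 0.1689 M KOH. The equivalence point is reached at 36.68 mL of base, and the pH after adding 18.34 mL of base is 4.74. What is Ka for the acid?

18.34 mL is half of the equivalence volume, so this is the half-equivalence point where [HA] = [A^-].
At half-equivalence pH = pKa, so pKa = 4.74.
Ka = 10^(-4.74) = 1.8 x 10^-5.

1.8 x 10^-5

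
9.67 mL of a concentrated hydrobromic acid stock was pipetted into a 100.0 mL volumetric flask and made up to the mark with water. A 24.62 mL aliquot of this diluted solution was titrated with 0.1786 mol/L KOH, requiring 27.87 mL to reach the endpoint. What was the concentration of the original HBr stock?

2.09 M

n(KOH) = 0.1786 x 0.02787 = 0.004978 mol.
n(HBr) in the aliquot = 0.004978 mol.
[diluted HBr] = 0.004978 / 0.02462 = 0.2022 M.
Dilution factor = 100.0/9.670 = 10.34, so [stock] = 0.2022 x 10.34 = 2.09 M.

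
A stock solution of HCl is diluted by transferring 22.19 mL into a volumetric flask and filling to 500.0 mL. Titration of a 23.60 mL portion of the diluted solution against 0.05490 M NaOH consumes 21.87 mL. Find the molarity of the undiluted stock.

n(NaOH) = 0.05490 x 0.02187 = 0.001201 mol.
n(HCl) in the aliquot = 0.001201 mol.
[diluted HCl] = 0.001201 / 0.02360 = 0.05088 M.
Dilution factor = 500.0/22.19 = 22.53, so [stock] = 0.05088 x 22.53 = 1.15 M.

1.15 M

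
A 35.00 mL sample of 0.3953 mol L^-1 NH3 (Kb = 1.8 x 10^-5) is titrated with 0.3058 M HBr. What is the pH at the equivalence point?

5.01

n(NH3) = 0.3953 x 0.03500 = 0.01384 mol; V(HBr) at equivalence = 0.01384/0.3058 = 0.04524 L.
At equivalence the base is fully converted to NH4+; total volume = 0.08024 L, so [NH4+] = 0.01384/0.08024 = 0.1724 M.
Ka(NH4+) = Kw/Kb = 1.0e-14 / 1.8 x 10^-5 = 5.56e-10.
[H^+] = sqrt(Ka x [NH4+]) = sqrt(5.56e-10 x 0.1724) = 9.79e-6 M.
pH = -log(9.79e-6) = 5.01.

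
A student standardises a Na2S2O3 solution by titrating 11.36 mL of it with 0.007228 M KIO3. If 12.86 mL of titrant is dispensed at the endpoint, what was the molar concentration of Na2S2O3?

0.0491 M

n(KIO3) = 0.007228 x 0.01286 = 9.295e-5 mol.
From the balanced equation, 1 mol KIO3 reacts with 6 mol Na2S2O3, so n(Na2S2O3) = 9.295e-5 x 6/1 = 0.0005577 mol.
[Na2S2O3] = 0.0005577 / 0.01136 L = 0.0491 M.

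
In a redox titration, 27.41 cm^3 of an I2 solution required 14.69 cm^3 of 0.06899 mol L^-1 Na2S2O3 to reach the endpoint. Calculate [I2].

n(Na2S2O3) = 0.06899 x 0.01469 = 0.001013 mol.
From the balanced equation, 2 mol Na2S2O3 reacts with 1 mol I2, so n(I2) = 0.001013 x 1/2 = 0.0005067 mol.
[I2] = 0.0005067 / 0.02741 L = 0.0185 M.

0.0185 M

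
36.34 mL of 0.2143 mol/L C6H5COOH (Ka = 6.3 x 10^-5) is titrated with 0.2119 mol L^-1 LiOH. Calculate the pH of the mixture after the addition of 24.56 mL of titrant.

4.50

Initial n(C6H5COOH) = 0.2143 x 0.03634 = 0.007788 mol.
n(LiOH) added = 0.2119 x 0.02456 = 0.005204 mol, converting that many moles of C6H5COOH to C6H5COO-.
Remaining n(C6H5COOH) = 0.002583 mol; n(C6H5COO-) = 0.005204 mol.
By Henderson-Hasselbalch, pH = pKa + log([A^-]/[HA]) = 4.20 + log(0.005204/0.002583) = 4.20 + (+0.30) = 4.50.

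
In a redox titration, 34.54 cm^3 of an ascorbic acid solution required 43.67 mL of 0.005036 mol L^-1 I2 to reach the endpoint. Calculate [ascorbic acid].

0.00637 M

n(I2) = 0.005036 x 0.04367 = 0.0002199 mol.
From the balanced equation, 1 mol I2 reacts with 1 mol ascorbic acid, so n(ascorbic acid) = 0.0002199 x 1/1 = 0.0002199 mol.
[ascorbic acid] = 0.0002199 / 0.03454 L = 0.00637 M.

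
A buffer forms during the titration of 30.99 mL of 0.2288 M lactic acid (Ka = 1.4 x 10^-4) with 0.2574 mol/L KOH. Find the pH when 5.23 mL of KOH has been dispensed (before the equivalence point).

3.22

Initial n(HC3H5O3) = 0.2288 x 0.03099 = 0.007091 mol.
n(KOH) added = 0.2574 x 0.005230 = 0.001346 mol, converting that many moles of HC3H5O3 to C3H5O3-.
Remaining n(HC3H5O3) = 0.005744 mol; n(C3H5O3-) = 0.001346 mol.
By Henderson-Hasselbalch, pH = pKa + log([A^-]/[HA]) = 3.85 + log(0.001346/0.005744) = 3.85 + (-0.63) = 3.22.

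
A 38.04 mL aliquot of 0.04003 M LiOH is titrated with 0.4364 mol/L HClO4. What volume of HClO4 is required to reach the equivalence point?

3.49 mL

n(LiOH) = 0.04003 mol/L x 0.03804 L = 0.001523 mol.
At equivalence n(HClO4) = n(LiOH) = 0.001523 mol.
V(HClO4) = 0.001523 / 0.4364 = 0.003489 L = 3.49 mL.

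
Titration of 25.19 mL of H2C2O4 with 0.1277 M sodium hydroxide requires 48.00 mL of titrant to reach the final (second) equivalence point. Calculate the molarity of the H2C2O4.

0.122 M

n(NaOH) = 0.1277 x 0.04800 = 0.006130 mol.
At the final (second) equivalence point, 2 mol OH^- react per mol H2C2O4, so n(H2C2O4) = 0.006130 / 2 = 0.003065 mol.
[H2C2O4] = 0.003065 / 0.02519 L = 0.122 M.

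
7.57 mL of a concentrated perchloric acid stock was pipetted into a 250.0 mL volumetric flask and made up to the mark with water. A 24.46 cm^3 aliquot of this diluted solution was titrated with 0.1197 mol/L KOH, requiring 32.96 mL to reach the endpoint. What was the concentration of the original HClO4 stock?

n(KOH) = 0.1197 x 0.03296 = 0.003945 mol.
n(HClO4) in the aliquot = 0.003945 mol.
[diluted HClO4] = 0.003945 / 0.02446 = 0.1613 M.
Dilution factor = 250.0/7.570 = 33.03, so [stock] = 0.1613 x 33.03 = 5.33 M.

5.33 M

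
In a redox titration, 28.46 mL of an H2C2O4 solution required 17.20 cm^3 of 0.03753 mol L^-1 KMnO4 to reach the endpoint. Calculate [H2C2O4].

n(KMnO4) = 0.03753 x 0.01720 = 0.0006455 mol.
From the balanced equation, 2 mol KMnO4 reacts with 5 mol H2C2O4, so n(H2C2O4) = 0.0006455 x 5/2 = 0.001614 mol.
[H2C2O4] = 0.001614 / 0.02846 L = 0.0567 M.

0.0567 M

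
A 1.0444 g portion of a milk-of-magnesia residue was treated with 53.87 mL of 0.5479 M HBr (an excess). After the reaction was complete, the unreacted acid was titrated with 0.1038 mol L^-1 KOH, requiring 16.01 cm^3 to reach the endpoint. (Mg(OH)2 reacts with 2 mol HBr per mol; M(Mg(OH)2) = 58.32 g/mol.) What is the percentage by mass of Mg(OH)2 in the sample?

Total n(HBr) added = 0.5479 x 0.05387 = 0.02952 mol.
n(KOH) used = 0.1038 x 0.01601 = 0.001662 mol, which equals the excess n(HBr).
So n(HBr) consumed by the sample = 0.02952 - 0.001662 = 0.02785 mol.
n(Mg(OH)2) = 0.02785 / 2 = 0.01393 mol.
mass Mg(OH)2 = 0.01393 x 58.32 = 0.8122 g, so %Mg(OH)2 = 0.8122/1.0444 x 100 = 77.8%.

77.8%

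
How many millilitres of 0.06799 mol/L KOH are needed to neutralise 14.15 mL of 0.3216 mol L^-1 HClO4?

66.9 mL

n(HClO4) = 0.3216 mol/L x 0.01415 L = 0.004551 mol.
At equivalence n(KOH) = n(HClO4) = 0.004551 mol.
V(KOH) = 0.004551 / 0.06799 = 0.06693 L = 66.9 mL.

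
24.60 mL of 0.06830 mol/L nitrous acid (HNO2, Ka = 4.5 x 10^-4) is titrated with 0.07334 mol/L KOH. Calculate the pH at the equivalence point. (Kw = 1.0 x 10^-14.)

7.95

n(HNO2) = 0.06830 x 0.02460 = 0.001680 mol; V(KOH) at equivalence = 0.001680/0.07334 = 0.02291 L.
At equivalence all the acid is converted to NO2-; total volume = 0.02460 + 0.02291 = 0.04751 L, so [NO2-] = 0.001680/0.04751 = 0.03537 M.
Kb = Kw/Ka = 1.0e-14 / 4.5 x 10^-4 = 2.22e-11.
[OH^-] = sqrt(Kb x [NO2-]) = sqrt(2.22e-11 x 0.03537) = 8.87e-7 M.
pOH = 6.05, so pH = 14.00 - 6.05 = 7.95.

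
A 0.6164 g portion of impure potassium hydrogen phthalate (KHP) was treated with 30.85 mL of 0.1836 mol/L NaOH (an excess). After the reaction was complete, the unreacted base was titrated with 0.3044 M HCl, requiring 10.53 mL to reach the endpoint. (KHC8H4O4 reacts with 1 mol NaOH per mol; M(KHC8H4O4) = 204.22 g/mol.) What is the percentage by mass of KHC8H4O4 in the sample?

Total n(NaOH) added = 0.1836 x 0.03085 = 0.005664 mol.
n(HCl) used = 0.3044 x 0.01053 = 0.003205 mol, which equals the excess n(NaOH).
So n(NaOH) consumed by the sample = 0.005664 - 0.003205 = 0.002459 mol.
n(KHC8H4O4) = 0.002459 / 1 = 0.002459 mol.
mass KHC8H4O4 = 0.002459 x 204.22 = 0.5021 g, so %KHC8H4O4 = 0.5021/0.6164 x 100 = 81.5%.

81.5%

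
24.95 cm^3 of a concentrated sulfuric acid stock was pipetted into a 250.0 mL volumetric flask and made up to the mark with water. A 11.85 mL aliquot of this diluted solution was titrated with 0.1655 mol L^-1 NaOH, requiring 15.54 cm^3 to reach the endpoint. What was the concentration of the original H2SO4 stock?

1.09 M

n(NaOH) = 0.1655 x 0.01554 = 0.002572 mol.
n(H2SO4) in the aliquot = 0.002572 x 1/2 = 0.001286 mol.
[diluted H2SO4] = 0.001286 / 0.01185 = 0.1085 M.
Dilution factor = 250.0/24.95 = 10.02, so [stock] = 0.1085 x 10.02 = 1.09 M.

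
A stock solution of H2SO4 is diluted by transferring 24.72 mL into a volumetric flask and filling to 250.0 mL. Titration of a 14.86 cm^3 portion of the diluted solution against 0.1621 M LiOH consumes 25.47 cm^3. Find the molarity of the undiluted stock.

n(LiOH) = 0.1621 x 0.02547 = 0.004129 mol.
n(H2SO4) in the aliquot = 0.004129 x 1/2 = 0.002064 mol.
[diluted H2SO4] = 0.002064 / 0.01486 = 0.1389 M.
Dilution factor = 250.0/24.72 = 10.11, so [stock] = 0.1389 x 10.11 = 1.40 M.

1.40 M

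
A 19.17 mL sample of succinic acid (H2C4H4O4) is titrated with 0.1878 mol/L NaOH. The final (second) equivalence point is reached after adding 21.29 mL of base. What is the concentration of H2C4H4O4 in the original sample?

n(NaOH) = 0.1878 x 0.02129 = 0.003998 mol.
At the final (second) equivalence point, 2 mol OH^- react per mol H2C4H4O4, so n(H2C4H4O4) = 0.003998 / 2 = 0.001999 mol.
[H2C4H4O4] = 0.001999 / 0.01917 L = 0.104 M.

0.104 M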